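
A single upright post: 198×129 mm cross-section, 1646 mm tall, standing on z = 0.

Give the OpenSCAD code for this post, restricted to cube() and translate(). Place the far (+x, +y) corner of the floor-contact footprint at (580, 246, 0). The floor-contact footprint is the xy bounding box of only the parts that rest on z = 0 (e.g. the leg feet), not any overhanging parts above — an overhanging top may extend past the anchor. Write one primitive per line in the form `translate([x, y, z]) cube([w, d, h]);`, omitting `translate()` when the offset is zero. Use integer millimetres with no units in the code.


translate([382, 117, 0]) cube([198, 129, 1646]);


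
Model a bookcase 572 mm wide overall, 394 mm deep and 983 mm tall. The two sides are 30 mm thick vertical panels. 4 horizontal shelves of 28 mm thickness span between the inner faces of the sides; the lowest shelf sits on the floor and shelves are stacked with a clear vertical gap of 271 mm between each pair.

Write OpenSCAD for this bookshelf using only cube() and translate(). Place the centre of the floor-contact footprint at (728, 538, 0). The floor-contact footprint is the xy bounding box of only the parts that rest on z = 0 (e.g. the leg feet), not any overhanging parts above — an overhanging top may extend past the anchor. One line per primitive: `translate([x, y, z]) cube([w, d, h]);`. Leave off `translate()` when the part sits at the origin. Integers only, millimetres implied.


translate([442, 341, 0]) cube([30, 394, 983]);
translate([984, 341, 0]) cube([30, 394, 983]);
translate([472, 341, 0]) cube([512, 394, 28]);
translate([472, 341, 299]) cube([512, 394, 28]);
translate([472, 341, 598]) cube([512, 394, 28]);
translate([472, 341, 897]) cube([512, 394, 28]);


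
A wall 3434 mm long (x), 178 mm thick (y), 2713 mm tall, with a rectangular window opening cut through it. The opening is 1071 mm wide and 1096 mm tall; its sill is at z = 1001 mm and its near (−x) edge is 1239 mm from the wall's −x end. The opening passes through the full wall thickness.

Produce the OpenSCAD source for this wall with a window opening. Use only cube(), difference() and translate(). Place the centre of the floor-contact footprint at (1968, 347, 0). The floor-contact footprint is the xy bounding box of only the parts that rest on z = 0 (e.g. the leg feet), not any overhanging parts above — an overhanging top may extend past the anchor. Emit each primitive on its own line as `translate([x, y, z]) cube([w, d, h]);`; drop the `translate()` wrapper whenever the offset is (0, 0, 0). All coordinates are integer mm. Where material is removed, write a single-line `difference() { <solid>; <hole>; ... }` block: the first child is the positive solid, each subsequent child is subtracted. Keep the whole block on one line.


difference() { translate([251, 258, 0]) cube([3434, 178, 2713]); translate([1490, 258, 1001]) cube([1071, 178, 1096]); }


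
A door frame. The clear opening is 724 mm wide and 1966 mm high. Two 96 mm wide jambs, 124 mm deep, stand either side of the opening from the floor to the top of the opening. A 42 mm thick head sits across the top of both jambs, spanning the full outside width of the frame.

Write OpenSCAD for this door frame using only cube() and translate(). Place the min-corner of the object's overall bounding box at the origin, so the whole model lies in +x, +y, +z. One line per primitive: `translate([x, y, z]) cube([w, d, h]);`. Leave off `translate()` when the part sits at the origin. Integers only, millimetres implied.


cube([96, 124, 1966]);
translate([820, 0, 0]) cube([96, 124, 1966]);
translate([0, 0, 1966]) cube([916, 124, 42]);


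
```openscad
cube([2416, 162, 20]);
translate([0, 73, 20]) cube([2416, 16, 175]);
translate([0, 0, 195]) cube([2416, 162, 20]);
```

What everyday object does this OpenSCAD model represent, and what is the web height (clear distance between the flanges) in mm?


An I-beam. The web height is 175 mm.

Two wide flanges with a thin centred web — an I-beam. Overall 215 mm minus two 20 mm flanges gives a web of 215 − 2·20 = 175 mm.


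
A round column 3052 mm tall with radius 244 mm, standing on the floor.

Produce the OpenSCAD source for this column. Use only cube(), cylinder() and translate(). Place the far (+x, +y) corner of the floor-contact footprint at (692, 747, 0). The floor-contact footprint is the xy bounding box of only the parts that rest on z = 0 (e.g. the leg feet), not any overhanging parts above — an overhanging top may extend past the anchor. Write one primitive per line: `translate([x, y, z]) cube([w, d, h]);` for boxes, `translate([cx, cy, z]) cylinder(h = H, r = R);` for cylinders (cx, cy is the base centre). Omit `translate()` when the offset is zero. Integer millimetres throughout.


translate([448, 503, 0]) cylinder(h = 3052, r = 244);


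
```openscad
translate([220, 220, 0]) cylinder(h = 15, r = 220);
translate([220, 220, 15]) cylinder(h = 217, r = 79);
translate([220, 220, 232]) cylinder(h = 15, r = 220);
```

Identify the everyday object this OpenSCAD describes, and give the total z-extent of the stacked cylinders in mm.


A spool. The overall height is 247 mm.

Three coaxial cylinders, large–small–large — a spool. Two 15 mm flanges and a 217 mm core give 15 + 217 + 15 = 247 mm.


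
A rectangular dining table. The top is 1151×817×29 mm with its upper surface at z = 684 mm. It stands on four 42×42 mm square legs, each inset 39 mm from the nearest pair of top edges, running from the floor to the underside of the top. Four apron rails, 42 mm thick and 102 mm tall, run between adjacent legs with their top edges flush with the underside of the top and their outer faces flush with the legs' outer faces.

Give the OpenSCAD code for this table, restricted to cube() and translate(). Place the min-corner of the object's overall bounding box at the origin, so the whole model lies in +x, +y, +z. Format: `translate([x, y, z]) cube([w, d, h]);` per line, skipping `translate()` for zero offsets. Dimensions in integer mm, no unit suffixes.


translate([0, 0, 655]) cube([1151, 817, 29]);
translate([39, 39, 0]) cube([42, 42, 655]);
translate([1070, 39, 0]) cube([42, 42, 655]);
translate([39, 736, 0]) cube([42, 42, 655]);
translate([1070, 736, 0]) cube([42, 42, 655]);
translate([81, 39, 553]) cube([989, 42, 102]);
translate([81, 736, 553]) cube([989, 42, 102]);
translate([39, 81, 553]) cube([42, 655, 102]);
translate([1070, 81, 553]) cube([42, 655, 102]);


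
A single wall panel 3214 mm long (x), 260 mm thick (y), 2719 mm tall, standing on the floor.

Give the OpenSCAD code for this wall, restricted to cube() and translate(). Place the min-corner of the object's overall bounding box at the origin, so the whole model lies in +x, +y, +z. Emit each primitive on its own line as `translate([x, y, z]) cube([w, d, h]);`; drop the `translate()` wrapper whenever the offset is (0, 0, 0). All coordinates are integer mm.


cube([3214, 260, 2719]);


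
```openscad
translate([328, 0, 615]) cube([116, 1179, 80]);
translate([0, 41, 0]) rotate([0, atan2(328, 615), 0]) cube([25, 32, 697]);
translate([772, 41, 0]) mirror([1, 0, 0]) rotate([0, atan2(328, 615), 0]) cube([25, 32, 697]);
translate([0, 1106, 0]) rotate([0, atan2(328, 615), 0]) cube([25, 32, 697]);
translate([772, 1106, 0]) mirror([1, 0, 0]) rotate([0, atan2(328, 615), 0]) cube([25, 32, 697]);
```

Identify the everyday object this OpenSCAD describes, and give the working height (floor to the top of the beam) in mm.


A sawhorse. The overall height is 695 mm.

A beam across two mirrored pairs of raked legs — a sawhorse. The beam's underside is at z = 615 (matching the legs' vertical rise in atan2(328, 615)) and the beam is 80 mm tall, so its top is at 615 + 80 = 695 mm. The raked legs top out at the beam's underside, so that is the highest point.


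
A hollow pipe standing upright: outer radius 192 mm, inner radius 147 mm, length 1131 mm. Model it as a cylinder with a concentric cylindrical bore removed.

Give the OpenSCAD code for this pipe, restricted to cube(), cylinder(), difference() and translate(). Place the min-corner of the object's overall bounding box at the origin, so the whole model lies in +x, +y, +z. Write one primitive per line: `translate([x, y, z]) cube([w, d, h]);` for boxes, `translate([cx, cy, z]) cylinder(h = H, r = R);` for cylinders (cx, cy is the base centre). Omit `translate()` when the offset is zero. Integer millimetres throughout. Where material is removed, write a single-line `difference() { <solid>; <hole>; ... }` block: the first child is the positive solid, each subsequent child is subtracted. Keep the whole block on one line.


difference() { translate([192, 192, 0]) cylinder(h = 1131, r = 192); translate([192, 192, 0]) cylinder(h = 1131, r = 147); }


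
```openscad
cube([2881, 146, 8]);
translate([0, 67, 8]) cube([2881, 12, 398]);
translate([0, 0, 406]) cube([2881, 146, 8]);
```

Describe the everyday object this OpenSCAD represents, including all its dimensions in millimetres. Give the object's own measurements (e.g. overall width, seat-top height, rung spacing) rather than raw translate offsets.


An I-beam lying along x, 2881 mm long. Overall section height 414 mm. Two flanges 146 mm wide (y) and 8 mm thick, one on the floor and one at the top; a web 12 mm thick runs between them, centred on the flange width.


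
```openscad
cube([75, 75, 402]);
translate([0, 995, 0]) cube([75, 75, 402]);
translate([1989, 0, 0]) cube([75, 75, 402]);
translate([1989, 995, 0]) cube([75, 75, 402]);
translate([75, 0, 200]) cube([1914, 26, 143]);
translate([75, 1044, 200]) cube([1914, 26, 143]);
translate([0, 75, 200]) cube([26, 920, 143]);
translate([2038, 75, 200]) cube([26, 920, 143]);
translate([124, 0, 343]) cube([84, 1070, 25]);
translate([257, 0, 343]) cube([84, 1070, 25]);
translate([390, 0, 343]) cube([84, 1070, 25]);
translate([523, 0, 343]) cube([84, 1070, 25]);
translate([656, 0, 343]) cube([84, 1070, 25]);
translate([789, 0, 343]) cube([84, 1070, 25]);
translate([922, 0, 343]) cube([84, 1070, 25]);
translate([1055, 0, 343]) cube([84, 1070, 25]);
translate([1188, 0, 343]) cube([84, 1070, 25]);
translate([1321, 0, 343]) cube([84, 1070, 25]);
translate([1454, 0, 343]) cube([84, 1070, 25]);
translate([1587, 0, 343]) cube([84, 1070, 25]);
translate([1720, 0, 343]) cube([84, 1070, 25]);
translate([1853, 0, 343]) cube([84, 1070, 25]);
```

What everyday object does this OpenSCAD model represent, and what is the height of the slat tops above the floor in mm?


A bed frame. The slat-top height is 368 mm.

Four posts, four rails, and a row of slats — a bed frame. Slats sit on the rails at z = 200 + 143 = 343; with slat thickness 25, the top is 368 mm.


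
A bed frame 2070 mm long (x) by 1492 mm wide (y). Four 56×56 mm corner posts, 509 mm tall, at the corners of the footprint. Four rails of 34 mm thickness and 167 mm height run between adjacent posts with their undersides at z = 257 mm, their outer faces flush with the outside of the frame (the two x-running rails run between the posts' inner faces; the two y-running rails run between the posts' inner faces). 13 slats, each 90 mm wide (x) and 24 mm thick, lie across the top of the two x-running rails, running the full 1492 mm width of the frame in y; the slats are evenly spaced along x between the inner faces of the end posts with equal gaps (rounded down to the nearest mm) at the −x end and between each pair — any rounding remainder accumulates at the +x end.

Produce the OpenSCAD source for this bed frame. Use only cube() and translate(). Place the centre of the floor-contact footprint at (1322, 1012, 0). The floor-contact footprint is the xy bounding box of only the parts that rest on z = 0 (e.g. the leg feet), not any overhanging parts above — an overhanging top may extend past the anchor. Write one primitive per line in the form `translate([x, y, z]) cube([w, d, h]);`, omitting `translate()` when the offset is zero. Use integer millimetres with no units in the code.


translate([287, 266, 0]) cube([56, 56, 509]);
translate([287, 1702, 0]) cube([56, 56, 509]);
translate([2301, 266, 0]) cube([56, 56, 509]);
translate([2301, 1702, 0]) cube([56, 56, 509]);
translate([343, 266, 257]) cube([1958, 34, 167]);
translate([343, 1724, 257]) cube([1958, 34, 167]);
translate([287, 322, 257]) cube([34, 1380, 167]);
translate([2323, 322, 257]) cube([34, 1380, 167]);
translate([399, 266, 424]) cube([90, 1492, 24]);
translate([545, 266, 424]) cube([90, 1492, 24]);
translate([691, 266, 424]) cube([90, 1492, 24]);
translate([837, 266, 424]) cube([90, 1492, 24]);
translate([983, 266, 424]) cube([90, 1492, 24]);
translate([1129, 266, 424]) cube([90, 1492, 24]);
translate([1275, 266, 424]) cube([90, 1492, 24]);
translate([1421, 266, 424]) cube([90, 1492, 24]);
translate([1567, 266, 424]) cube([90, 1492, 24]);
translate([1713, 266, 424]) cube([90, 1492, 24]);
translate([1859, 266, 424]) cube([90, 1492, 24]);
translate([2005, 266, 424]) cube([90, 1492, 24]);
translate([2151, 266, 424]) cube([90, 1492, 24]);


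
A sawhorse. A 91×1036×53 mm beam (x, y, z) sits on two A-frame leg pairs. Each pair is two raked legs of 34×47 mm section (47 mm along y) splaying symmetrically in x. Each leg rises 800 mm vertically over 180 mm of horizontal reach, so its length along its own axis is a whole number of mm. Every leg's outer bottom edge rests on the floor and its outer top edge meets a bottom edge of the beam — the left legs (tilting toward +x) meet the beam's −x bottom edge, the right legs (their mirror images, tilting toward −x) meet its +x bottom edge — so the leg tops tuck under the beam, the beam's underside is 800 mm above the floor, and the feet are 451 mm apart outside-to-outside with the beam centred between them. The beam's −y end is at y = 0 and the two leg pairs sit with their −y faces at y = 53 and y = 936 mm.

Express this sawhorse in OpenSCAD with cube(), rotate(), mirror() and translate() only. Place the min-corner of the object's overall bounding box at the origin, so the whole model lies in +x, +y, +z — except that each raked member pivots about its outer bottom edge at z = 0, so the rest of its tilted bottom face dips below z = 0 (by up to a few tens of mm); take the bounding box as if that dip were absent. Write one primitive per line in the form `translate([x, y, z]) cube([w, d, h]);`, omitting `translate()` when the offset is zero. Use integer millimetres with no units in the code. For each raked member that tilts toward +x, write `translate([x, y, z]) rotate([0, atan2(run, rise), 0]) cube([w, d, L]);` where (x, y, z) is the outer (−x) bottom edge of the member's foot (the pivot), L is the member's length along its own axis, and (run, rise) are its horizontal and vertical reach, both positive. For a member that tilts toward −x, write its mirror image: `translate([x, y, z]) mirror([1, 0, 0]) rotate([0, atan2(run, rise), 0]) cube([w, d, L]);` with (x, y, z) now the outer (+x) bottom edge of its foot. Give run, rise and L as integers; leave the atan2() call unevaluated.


translate([180, 0, 800]) cube([91, 1036, 53]);
translate([0, 53, 0]) rotate([0, atan2(180, 800), 0]) cube([34, 47, 820]);
translate([451, 53, 0]) mirror([1, 0, 0]) rotate([0, atan2(180, 800), 0]) cube([34, 47, 820]);
translate([0, 936, 0]) rotate([0, atan2(180, 800), 0]) cube([34, 47, 820]);
translate([451, 936, 0]) mirror([1, 0, 0]) rotate([0, atan2(180, 800), 0]) cube([34, 47, 820]);


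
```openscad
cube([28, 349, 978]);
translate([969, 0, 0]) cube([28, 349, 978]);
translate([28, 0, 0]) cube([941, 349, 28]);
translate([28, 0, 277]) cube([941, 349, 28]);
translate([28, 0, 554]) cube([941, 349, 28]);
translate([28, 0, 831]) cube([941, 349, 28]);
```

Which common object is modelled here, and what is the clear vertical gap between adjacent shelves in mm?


A bookshelf. The clear shelf gap is 249 mm.

Two tall side panels with 4 horizontal boards between them — a bookshelf. The first two shelf undersides are at z = 0 and z = 277; with shelf thickness 28, the clear gap is 277 − 0 − 28 = 249 mm.


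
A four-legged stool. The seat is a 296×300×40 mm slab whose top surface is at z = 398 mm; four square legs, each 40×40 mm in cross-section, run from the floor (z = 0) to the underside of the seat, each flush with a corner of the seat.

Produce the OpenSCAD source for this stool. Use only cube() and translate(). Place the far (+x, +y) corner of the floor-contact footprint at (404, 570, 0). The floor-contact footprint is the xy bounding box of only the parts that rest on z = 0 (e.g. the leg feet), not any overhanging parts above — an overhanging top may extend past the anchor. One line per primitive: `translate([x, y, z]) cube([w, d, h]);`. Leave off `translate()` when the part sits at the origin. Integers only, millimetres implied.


translate([108, 270, 358]) cube([296, 300, 40]);
translate([108, 270, 0]) cube([40, 40, 358]);
translate([364, 270, 0]) cube([40, 40, 358]);
translate([108, 530, 0]) cube([40, 40, 358]);
translate([364, 530, 0]) cube([40, 40, 358]);


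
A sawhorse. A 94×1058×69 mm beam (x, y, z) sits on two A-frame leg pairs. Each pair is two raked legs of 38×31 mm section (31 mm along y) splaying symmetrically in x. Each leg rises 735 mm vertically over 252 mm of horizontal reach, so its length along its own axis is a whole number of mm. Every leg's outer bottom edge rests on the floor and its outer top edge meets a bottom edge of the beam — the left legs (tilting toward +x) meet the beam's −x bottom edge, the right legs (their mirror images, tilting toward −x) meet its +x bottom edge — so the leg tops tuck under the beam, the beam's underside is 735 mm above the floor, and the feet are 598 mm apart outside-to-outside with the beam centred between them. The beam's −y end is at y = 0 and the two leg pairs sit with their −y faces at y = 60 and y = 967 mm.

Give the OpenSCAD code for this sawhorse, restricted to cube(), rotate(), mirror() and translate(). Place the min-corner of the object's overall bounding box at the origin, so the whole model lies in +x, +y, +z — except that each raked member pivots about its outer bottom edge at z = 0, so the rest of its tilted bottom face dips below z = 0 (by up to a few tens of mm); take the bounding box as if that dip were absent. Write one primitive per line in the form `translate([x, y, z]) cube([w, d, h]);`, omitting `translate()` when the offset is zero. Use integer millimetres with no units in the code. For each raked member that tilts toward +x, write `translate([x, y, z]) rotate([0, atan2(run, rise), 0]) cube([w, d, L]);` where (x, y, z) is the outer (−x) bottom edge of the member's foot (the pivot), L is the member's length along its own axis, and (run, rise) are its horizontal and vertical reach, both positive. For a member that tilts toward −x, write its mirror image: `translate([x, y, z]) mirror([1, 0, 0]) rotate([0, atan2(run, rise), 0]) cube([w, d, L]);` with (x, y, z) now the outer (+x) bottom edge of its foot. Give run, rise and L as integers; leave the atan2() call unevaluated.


translate([252, 0, 735]) cube([94, 1058, 69]);
translate([0, 60, 0]) rotate([0, atan2(252, 735), 0]) cube([38, 31, 777]);
translate([598, 60, 0]) mirror([1, 0, 0]) rotate([0, atan2(252, 735), 0]) cube([38, 31, 777]);
translate([0, 967, 0]) rotate([0, atan2(252, 735), 0]) cube([38, 31, 777]);
translate([598, 967, 0]) mirror([1, 0, 0]) rotate([0, atan2(252, 735), 0]) cube([38, 31, 777]);


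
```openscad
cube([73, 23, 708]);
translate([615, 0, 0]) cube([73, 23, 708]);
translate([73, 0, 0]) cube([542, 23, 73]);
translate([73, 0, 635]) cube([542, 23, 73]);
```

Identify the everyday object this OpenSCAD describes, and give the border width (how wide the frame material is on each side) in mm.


A picture frame. The border width is 73 mm.

Four thin pieces enclosing a rectangular opening — a picture frame. The two full-height stiles are 708 mm tall; the top rail sits at z = 635 and is 73 mm tall, so the border above the opening is 708 − 635 = 73 mm, matching the stile x-width.


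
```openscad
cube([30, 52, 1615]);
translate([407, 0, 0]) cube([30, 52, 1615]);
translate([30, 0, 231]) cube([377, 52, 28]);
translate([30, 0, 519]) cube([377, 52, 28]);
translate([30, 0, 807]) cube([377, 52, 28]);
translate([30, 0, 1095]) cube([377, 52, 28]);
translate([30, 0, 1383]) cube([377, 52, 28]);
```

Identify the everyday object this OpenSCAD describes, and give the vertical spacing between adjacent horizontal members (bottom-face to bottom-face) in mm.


A ladder. The rung spacing is 288 mm.

Two tall 30×52 posts with 5 short bars between them — a ladder. Adjacent rungs sit at z = 231 and z = 519, so the spacing is 519 − 231 = 288 mm.


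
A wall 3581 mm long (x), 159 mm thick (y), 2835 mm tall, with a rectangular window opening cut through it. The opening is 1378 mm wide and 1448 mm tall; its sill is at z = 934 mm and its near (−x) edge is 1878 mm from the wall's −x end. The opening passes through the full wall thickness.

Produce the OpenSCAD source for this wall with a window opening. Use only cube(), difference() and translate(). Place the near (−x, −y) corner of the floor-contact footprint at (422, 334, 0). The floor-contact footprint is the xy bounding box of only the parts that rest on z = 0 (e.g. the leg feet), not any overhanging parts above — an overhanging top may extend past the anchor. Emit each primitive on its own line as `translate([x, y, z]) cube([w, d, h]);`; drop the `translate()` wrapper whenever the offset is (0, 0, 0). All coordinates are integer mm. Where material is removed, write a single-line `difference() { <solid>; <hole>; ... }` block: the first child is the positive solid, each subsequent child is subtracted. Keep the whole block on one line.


difference() { translate([422, 334, 0]) cube([3581, 159, 2835]); translate([2300, 334, 934]) cube([1378, 159, 1448]); }


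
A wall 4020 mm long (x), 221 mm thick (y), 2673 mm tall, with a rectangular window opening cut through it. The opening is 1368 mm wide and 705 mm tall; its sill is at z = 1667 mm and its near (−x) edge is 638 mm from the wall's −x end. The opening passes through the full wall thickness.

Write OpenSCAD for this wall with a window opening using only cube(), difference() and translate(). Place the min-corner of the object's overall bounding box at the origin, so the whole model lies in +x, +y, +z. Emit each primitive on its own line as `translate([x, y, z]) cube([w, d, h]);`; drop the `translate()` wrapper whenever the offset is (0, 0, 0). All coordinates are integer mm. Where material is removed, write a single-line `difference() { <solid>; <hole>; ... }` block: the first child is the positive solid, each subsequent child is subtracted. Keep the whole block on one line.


difference() { cube([4020, 221, 2673]); translate([638, 0, 1667]) cube([1368, 221, 705]); }


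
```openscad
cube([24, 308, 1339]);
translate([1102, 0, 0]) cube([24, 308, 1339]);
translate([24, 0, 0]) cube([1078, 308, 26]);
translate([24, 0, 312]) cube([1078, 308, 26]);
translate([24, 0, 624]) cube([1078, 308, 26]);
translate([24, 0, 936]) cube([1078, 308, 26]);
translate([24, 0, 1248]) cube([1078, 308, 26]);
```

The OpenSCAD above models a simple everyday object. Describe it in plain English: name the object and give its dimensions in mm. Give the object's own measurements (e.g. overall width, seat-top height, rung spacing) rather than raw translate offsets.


An open bookshelf. Two side panels, each 24 mm thick, 308 mm deep and 1339 mm tall, stand 1126 mm apart (outside-to-outside). Between them sit 5 shelves, each 26 mm thick and 308 mm deep, spanning the full gap between the sides. The bottom shelf rests on the floor (its underside at z = 0) and the clear gap between one shelf's top and the next shelf's underside is 286 mm.


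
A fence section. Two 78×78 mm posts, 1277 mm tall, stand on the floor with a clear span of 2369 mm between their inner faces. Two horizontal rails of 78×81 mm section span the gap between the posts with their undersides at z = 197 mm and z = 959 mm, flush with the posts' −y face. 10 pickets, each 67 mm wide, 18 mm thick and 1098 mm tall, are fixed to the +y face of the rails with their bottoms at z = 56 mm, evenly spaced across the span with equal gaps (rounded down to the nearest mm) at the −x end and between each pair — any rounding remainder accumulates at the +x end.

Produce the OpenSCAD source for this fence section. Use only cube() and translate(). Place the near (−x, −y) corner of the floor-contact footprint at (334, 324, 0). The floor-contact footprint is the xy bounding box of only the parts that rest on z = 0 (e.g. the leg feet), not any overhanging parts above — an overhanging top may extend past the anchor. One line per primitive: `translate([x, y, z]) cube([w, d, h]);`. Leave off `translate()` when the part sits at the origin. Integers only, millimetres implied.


translate([334, 324, 0]) cube([78, 78, 1277]);
translate([2781, 324, 0]) cube([78, 78, 1277]);
translate([412, 324, 197]) cube([2369, 78, 81]);
translate([412, 324, 959]) cube([2369, 78, 81]);
translate([566, 402, 56]) cube([67, 18, 1098]);
translate([787, 402, 56]) cube([67, 18, 1098]);
translate([1008, 402, 56]) cube([67, 18, 1098]);
translate([1229, 402, 56]) cube([67, 18, 1098]);
translate([1450, 402, 56]) cube([67, 18, 1098]);
translate([1671, 402, 56]) cube([67, 18, 1098]);
translate([1892, 402, 56]) cube([67, 18, 1098]);
translate([2113, 402, 56]) cube([67, 18, 1098]);
translate([2334, 402, 56]) cube([67, 18, 1098]);
translate([2555, 402, 56]) cube([67, 18, 1098]);


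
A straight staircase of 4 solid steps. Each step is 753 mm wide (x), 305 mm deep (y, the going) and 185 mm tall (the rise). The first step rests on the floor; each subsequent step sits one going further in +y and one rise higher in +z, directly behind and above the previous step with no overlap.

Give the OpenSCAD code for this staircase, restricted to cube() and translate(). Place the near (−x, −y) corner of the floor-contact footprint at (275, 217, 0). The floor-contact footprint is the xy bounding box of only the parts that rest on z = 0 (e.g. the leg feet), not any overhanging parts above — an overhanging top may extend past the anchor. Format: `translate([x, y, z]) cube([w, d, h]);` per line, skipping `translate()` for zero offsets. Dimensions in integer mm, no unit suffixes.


translate([275, 217, 0]) cube([753, 305, 185]);
translate([275, 522, 185]) cube([753, 305, 185]);
translate([275, 827, 370]) cube([753, 305, 185]);
translate([275, 1132, 555]) cube([753, 305, 185]);


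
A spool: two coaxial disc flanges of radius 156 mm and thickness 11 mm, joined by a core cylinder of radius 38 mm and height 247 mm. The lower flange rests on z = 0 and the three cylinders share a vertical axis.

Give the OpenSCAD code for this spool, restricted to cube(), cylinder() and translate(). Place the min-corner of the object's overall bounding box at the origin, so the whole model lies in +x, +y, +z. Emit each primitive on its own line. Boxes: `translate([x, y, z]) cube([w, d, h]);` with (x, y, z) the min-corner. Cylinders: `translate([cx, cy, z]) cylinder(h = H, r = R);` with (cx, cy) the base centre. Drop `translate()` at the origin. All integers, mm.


translate([156, 156, 0]) cylinder(h = 11, r = 156);
translate([156, 156, 11]) cylinder(h = 247, r = 38);
translate([156, 156, 258]) cylinder(h = 11, r = 156);


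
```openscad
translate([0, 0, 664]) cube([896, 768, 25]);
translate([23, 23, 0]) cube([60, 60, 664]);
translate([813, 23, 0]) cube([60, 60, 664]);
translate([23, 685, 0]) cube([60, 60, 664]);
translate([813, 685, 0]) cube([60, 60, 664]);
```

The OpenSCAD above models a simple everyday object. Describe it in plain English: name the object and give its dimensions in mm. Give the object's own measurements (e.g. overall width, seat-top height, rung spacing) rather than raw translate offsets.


A table: top 896 mm (x) × 768 mm (y), 25 mm thick, upper face at z = 689 mm, on four 60×60 mm square legs, each inset 23 mm from the nearest pair of top edges from z = 0 to the bottom of the top.


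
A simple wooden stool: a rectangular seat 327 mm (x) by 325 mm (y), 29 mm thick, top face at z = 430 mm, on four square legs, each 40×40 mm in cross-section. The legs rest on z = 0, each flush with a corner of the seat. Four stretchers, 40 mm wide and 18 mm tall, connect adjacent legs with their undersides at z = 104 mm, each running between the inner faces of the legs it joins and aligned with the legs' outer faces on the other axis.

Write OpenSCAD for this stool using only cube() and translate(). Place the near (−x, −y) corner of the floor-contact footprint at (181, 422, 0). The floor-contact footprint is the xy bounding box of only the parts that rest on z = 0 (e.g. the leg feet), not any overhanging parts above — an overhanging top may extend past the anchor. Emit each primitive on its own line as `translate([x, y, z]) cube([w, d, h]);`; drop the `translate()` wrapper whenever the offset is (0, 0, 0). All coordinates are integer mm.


// leg_h = 430 - 29 = 401
// stretcher span = 327 - 2*40 = 247
translate([181, 422, 401]) cube([327, 325, 29]);
translate([181, 422, 0]) cube([40, 40, 401]);
translate([468, 422, 0]) cube([40, 40, 401]);
translate([181, 707, 0]) cube([40, 40, 401]);
translate([468, 707, 0]) cube([40, 40, 401]);
translate([221, 422, 104]) cube([247, 40, 18]);
translate([221, 707, 104]) cube([247, 40, 18]);
translate([181, 462, 104]) cube([40, 245, 18]);
translate([468, 462, 104]) cube([40, 245, 18]);


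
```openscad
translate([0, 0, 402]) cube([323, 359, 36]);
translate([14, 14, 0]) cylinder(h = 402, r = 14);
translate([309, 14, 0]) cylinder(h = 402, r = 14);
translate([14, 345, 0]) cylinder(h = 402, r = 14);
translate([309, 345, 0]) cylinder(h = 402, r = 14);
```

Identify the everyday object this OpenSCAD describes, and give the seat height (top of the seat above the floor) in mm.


A stool. The seat height is 438 mm.

A 323×359×36 slab at z = 402 on four corner cylinders — a stool. The seat top is 402 + 36 = 438 mm.


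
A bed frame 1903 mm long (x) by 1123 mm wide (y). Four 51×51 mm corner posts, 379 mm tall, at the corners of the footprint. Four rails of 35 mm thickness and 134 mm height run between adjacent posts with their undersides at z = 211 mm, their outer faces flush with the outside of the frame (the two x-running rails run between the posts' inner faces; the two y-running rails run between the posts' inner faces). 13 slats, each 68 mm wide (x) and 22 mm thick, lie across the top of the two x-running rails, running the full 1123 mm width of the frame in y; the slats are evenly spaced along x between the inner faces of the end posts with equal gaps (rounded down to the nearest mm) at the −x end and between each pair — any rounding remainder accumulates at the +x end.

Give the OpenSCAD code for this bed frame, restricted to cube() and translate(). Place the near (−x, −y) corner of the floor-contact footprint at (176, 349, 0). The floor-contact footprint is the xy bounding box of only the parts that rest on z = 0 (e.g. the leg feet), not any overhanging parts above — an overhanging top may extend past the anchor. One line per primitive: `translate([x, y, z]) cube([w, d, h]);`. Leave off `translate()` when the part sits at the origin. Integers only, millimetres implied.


translate([176, 349, 0]) cube([51, 51, 379]);
translate([176, 1421, 0]) cube([51, 51, 379]);
translate([2028, 349, 0]) cube([51, 51, 379]);
translate([2028, 1421, 0]) cube([51, 51, 379]);
translate([227, 349, 211]) cube([1801, 35, 134]);
translate([227, 1437, 211]) cube([1801, 35, 134]);
translate([176, 400, 211]) cube([35, 1021, 134]);
translate([2044, 400, 211]) cube([35, 1021, 134]);
translate([292, 349, 345]) cube([68, 1123, 22]);
translate([425, 349, 345]) cube([68, 1123, 22]);
translate([558, 349, 345]) cube([68, 1123, 22]);
translate([691, 349, 345]) cube([68, 1123, 22]);
translate([824, 349, 345]) cube([68, 1123, 22]);
translate([957, 349, 345]) cube([68, 1123, 22]);
translate([1090, 349, 345]) cube([68, 1123, 22]);
translate([1223, 349, 345]) cube([68, 1123, 22]);
translate([1356, 349, 345]) cube([68, 1123, 22]);
translate([1489, 349, 345]) cube([68, 1123, 22]);
translate([1622, 349, 345]) cube([68, 1123, 22]);
translate([1755, 349, 345]) cube([68, 1123, 22]);
translate([1888, 349, 345]) cube([68, 1123, 22]);


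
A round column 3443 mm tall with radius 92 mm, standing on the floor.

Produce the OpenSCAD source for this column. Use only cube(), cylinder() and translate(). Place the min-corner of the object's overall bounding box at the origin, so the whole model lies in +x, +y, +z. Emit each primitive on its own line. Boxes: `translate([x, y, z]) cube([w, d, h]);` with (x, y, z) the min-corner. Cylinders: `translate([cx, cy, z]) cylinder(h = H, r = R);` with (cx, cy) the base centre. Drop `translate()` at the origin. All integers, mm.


translate([92, 92, 0]) cylinder(h = 3443, r = 92);


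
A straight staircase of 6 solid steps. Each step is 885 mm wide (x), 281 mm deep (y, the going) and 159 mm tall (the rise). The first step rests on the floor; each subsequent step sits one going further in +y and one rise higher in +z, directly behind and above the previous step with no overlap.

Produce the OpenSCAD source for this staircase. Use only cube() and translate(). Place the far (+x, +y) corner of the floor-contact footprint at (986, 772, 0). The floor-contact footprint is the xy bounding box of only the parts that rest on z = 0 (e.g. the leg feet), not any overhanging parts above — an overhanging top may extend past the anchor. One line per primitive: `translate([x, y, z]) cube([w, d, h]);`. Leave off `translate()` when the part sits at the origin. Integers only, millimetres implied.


translate([101, 491, 0]) cube([885, 281, 159]);
translate([101, 772, 159]) cube([885, 281, 159]);
translate([101, 1053, 318]) cube([885, 281, 159]);
translate([101, 1334, 477]) cube([885, 281, 159]);
translate([101, 1615, 636]) cube([885, 281, 159]);
translate([101, 1896, 795]) cube([885, 281, 159]);


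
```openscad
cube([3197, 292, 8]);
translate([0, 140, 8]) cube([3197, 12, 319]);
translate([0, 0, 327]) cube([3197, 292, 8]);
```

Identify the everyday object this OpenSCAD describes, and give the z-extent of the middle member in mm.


An I-beam. The web height is 319 mm.

Two wide flanges with a thin centred web — an I-beam. Overall 335 mm minus two 8 mm flanges gives a web of 335 − 2·8 = 319 mm.


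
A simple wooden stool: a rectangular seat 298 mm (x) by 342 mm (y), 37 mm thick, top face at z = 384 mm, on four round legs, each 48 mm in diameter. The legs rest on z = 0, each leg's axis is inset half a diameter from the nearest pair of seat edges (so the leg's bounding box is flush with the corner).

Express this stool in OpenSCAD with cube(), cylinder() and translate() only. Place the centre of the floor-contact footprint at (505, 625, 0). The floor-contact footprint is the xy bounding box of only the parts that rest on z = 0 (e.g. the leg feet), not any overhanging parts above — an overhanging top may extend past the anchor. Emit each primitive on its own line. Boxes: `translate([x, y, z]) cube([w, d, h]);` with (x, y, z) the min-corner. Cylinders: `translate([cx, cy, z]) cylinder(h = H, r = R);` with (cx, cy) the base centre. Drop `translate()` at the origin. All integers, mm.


translate([356, 454, 347]) cube([298, 342, 37]);
translate([380, 478, 0]) cylinder(h = 347, r = 24);
translate([630, 478, 0]) cylinder(h = 347, r = 24);
translate([380, 772, 0]) cylinder(h = 347, r = 24);
translate([630, 772, 0]) cylinder(h = 347, r = 24);


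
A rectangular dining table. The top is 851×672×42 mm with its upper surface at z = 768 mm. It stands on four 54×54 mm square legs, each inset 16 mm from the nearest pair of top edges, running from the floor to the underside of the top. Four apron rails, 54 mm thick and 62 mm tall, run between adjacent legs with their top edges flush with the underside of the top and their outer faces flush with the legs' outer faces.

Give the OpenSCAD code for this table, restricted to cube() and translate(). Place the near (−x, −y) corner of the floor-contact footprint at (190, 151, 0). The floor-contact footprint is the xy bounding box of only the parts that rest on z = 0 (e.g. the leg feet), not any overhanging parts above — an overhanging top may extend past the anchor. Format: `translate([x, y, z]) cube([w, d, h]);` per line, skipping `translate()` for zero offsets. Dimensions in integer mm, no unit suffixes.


translate([174, 135, 726]) cube([851, 672, 42]);
translate([190, 151, 0]) cube([54, 54, 726]);
translate([955, 151, 0]) cube([54, 54, 726]);
translate([190, 737, 0]) cube([54, 54, 726]);
translate([955, 737, 0]) cube([54, 54, 726]);
translate([244, 151, 664]) cube([711, 54, 62]);
translate([244, 737, 664]) cube([711, 54, 62]);
translate([190, 205, 664]) cube([54, 532, 62]);
translate([955, 205, 664]) cube([54, 532, 62]);


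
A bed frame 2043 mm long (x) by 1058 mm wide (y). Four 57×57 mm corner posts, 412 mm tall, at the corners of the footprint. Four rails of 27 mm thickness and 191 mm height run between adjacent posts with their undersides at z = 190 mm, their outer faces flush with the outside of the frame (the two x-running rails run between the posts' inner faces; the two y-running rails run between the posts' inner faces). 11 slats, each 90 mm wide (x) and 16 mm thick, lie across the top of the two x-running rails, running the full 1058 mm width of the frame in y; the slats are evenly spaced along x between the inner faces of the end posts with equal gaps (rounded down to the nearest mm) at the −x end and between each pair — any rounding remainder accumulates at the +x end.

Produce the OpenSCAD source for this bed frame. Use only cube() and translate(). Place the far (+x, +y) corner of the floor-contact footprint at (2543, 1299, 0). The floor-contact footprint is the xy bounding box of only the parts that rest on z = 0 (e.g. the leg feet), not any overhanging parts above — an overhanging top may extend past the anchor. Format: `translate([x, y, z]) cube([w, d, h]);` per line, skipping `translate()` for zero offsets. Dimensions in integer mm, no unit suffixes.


// slat z = rail_z + rail_h = 190 + 191 = 381
// slat gap = ⌊(1929 − 11·90) / 12⌋ = 78
translate([500, 241, 0]) cube([57, 57, 412]);
translate([500, 1242, 0]) cube([57, 57, 412]);
translate([2486, 241, 0]) cube([57, 57, 412]);
translate([2486, 1242, 0]) cube([57, 57, 412]);
translate([557, 241, 190]) cube([1929, 27, 191]);
translate([557, 1272, 190]) cube([1929, 27, 191]);
translate([500, 298, 190]) cube([27, 944, 191]);
translate([2516, 298, 190]) cube([27, 944, 191]);
translate([635, 241, 381]) cube([90, 1058, 16]);
translate([803, 241, 381]) cube([90, 1058, 16]);
translate([971, 241, 381]) cube([90, 1058, 16]);
translate([1139, 241, 381]) cube([90, 1058, 16]);
translate([1307, 241, 381]) cube([90, 1058, 16]);
translate([1475, 241, 381]) cube([90, 1058, 16]);
translate([1643, 241, 381]) cube([90, 1058, 16]);
translate([1811, 241, 381]) cube([90, 1058, 16]);
translate([1979, 241, 381]) cube([90, 1058, 16]);
translate([2147, 241, 381]) cube([90, 1058, 16]);
translate([2315, 241, 381]) cube([90, 1058, 16]);


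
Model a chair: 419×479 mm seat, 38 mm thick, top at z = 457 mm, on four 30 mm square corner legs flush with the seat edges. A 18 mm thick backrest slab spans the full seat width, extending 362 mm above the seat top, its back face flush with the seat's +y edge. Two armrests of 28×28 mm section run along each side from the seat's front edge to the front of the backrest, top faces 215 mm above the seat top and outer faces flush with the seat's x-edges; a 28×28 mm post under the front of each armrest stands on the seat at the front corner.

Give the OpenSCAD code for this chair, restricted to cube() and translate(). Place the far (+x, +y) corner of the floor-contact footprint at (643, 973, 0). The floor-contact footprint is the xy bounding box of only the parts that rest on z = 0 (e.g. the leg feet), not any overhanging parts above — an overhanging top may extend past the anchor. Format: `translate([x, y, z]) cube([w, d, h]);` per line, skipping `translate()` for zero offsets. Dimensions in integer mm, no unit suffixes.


translate([224, 494, 419]) cube([419, 479, 38]);
translate([224, 494, 0]) cube([30, 30, 419]);
translate([613, 494, 0]) cube([30, 30, 419]);
translate([224, 943, 0]) cube([30, 30, 419]);
translate([613, 943, 0]) cube([30, 30, 419]);
translate([224, 955, 457]) cube([419, 18, 362]);
translate([224, 494, 644]) cube([28, 461, 28]);
translate([615, 494, 644]) cube([28, 461, 28]);
translate([224, 494, 457]) cube([28, 28, 187]);
translate([615, 494, 457]) cube([28, 28, 187]);
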